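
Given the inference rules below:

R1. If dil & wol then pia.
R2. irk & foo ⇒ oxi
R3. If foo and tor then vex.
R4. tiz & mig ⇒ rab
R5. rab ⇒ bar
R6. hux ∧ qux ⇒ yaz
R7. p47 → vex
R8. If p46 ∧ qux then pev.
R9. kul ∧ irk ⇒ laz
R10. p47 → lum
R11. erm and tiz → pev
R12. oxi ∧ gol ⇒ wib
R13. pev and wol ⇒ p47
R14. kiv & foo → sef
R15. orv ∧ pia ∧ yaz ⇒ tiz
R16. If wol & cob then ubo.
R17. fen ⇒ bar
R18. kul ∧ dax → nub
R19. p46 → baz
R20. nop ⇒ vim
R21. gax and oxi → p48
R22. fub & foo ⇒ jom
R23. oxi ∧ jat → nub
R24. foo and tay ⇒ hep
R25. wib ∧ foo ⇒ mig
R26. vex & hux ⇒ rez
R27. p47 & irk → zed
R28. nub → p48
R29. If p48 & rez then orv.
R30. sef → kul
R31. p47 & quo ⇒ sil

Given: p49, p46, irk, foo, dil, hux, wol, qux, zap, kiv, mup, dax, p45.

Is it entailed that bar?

No

Forward chaining from the given facts derives: pia, oxi, yaz, pev, p47, sef, baz, zed, kul, vex, laz, lum, nub, rez, p48, orv, tiz.
Rules concluding bar: R5 needs rab; R17 needs fen — none of these are established.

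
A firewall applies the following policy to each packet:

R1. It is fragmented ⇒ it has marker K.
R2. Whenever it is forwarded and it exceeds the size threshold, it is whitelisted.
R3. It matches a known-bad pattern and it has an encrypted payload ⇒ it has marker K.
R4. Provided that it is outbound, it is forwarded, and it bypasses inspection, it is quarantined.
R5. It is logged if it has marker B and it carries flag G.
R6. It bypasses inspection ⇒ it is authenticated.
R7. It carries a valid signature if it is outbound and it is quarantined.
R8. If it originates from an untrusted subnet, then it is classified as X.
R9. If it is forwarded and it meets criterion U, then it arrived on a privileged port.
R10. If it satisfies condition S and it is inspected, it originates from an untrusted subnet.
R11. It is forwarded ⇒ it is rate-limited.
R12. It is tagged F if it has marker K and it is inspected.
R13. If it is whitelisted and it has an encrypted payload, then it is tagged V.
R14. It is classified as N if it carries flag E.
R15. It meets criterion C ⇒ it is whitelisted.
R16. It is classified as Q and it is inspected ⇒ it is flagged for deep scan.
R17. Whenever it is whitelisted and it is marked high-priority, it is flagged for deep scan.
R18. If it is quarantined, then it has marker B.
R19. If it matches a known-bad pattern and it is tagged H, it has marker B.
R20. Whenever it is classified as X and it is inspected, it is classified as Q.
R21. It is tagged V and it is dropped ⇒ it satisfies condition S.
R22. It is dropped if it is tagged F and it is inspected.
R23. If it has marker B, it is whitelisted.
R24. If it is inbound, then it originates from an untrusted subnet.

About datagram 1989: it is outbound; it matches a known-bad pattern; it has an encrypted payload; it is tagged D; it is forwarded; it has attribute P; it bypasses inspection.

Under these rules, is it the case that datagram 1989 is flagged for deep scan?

No

Forward chaining from the given facts derives: has marker K, is quarantined, is authenticated, carries a valid signature, is rate-limited, has marker B, is whitelisted, is tagged V.
Rules concluding "it is flagged for deep scan": R16 needs "it is classified as Q"; R17 needs "it is marked high-priority" — none of these are established.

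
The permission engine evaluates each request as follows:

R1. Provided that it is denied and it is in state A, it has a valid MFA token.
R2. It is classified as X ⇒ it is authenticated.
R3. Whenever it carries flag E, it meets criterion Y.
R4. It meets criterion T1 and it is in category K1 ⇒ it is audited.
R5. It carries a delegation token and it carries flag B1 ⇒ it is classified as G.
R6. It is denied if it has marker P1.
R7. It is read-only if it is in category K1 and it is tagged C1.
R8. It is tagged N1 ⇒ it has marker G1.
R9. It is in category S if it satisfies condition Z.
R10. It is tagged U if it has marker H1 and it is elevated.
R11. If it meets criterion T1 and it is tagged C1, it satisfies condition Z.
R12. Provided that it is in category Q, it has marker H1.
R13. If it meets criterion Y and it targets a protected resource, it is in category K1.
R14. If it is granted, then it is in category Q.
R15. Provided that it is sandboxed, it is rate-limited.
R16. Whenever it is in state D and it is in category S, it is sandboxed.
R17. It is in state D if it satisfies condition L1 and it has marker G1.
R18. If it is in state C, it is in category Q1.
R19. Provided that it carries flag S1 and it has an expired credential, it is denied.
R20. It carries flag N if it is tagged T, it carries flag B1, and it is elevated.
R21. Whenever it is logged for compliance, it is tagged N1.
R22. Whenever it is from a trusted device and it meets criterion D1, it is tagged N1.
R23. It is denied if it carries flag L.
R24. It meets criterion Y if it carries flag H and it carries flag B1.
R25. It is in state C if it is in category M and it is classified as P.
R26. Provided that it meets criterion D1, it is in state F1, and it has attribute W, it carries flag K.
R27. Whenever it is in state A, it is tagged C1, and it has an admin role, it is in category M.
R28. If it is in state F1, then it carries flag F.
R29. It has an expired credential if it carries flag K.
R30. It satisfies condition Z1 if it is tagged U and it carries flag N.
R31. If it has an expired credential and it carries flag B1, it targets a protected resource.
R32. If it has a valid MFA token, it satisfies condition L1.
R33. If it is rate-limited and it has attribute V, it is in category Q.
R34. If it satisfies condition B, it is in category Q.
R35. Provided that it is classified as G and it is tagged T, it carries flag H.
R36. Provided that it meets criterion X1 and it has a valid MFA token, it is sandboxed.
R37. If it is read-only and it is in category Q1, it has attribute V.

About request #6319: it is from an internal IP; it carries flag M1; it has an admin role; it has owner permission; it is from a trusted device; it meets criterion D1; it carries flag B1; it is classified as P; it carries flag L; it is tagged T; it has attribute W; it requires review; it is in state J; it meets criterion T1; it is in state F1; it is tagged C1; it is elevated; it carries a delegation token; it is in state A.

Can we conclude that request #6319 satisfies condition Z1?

By R5 (it carries a delegation token, it carries flag B1): it is classified as G.
By R11 (it meets criterion T1, it is tagged C1): it satisfies condition Z.
By R20 (it is tagged T, it carries flag B1, it is elevated): it carries flag N.
By R22 (it is from a trusted device, it meets criterion D1): it is tagged N1.
By R23 (it carries flag L): it is denied.
By R26 (it meets criterion D1, it is in state F1, it has attribute W): it carries flag K.
By R27 (it is in state A, it is tagged C1, it has an admin role): it is in category M.
By R29 (it carries flag K): it has an expired credential.
By R31 (it has an expired credential, it carries flag B1): it targets a protected resource.
By R35 (it is classified as G, it is tagged T): it carries flag H.
By R1 (it is denied, it is in state A): it has a valid MFA token.
By R8 (it is tagged N1): it has marker G1.
By R9 (it satisfies condition Z): it is in category S.
By R24 (it carries flag H, it carries flag B1): it meets criterion Y.
By R25 (it is in category M, it is classified as P): it is in state C.
By R32 (it has a valid MFA token): it satisfies condition L1.
By R13 (it meets criterion Y, it targets a protected resource): it is in category K1.
By R17 (it satisfies condition L1, it has marker G1): it is in state D.
By R18 (it is in state C): it is in category Q1.
By R7 (it is in category K1, it is tagged C1): it is read-only.
By R16 (it is in state D, it is in category S): it is sandboxed.
By R37 (it is read-only, it is in category Q1): it has attribute V.
By R15 (it is sandboxed): it is rate-limited.
By R33 (it is rate-limited, it has attribute V): it is in category Q.
By R12 (it is in category Q): it has marker H1.
By R10 (it has marker H1, it is elevated): it is tagged U.
By R30 (it is tagged U, it carries flag N): it satisfies condition Z1.

Yes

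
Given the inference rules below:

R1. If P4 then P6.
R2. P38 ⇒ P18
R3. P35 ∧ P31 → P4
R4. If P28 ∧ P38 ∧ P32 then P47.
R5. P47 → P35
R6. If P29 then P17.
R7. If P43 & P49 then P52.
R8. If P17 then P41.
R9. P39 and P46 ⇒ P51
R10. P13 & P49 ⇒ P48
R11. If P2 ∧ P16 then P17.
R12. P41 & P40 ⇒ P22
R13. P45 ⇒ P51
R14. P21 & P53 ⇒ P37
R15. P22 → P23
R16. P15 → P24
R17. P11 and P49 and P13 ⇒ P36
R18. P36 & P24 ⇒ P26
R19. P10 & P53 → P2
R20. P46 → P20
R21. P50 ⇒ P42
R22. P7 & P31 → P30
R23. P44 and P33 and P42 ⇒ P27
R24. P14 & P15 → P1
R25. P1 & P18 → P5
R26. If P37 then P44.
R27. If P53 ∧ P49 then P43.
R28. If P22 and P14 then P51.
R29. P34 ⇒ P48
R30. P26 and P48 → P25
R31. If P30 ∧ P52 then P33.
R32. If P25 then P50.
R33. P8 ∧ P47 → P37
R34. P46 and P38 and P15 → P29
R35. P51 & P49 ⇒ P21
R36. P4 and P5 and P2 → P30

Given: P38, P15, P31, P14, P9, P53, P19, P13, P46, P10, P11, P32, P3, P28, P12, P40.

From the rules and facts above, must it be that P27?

Forward chaining from the given facts derives: P18, P47, P35, P24, P2, P20, P1, P5, P29, P4, P17, P41, P22, P23, P51, P30, P6.
The only rule concluding P27 is R23, which needs P44; that is never established.

No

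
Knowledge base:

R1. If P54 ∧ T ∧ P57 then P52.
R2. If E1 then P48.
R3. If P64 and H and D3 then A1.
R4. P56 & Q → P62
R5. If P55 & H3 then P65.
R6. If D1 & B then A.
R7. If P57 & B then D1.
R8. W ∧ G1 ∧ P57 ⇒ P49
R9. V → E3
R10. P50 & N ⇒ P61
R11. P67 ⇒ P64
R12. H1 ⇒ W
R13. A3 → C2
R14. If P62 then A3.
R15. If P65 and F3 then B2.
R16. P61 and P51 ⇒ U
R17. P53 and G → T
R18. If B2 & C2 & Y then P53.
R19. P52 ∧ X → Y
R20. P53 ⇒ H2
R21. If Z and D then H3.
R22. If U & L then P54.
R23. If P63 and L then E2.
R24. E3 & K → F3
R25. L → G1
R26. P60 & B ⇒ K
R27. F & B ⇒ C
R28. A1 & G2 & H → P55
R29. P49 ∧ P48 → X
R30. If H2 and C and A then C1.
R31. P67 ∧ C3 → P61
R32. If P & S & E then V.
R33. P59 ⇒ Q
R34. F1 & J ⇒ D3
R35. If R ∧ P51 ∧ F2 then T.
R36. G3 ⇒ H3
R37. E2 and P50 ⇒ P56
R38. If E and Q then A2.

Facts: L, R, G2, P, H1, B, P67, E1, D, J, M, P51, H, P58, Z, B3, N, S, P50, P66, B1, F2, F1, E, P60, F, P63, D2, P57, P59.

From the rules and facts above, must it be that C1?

Yes

P48  (by R2: E1)
D1  (by R7: P57, B)
P61  (by R10: P50, N)
P64  (by R11: P67)
W  (by R12: H1)
U  (by R16: P61, P51)
H3  (by R21: Z, D)
P54  (by R22: U, L)
E2  (by R23: P63, L)
G1  (by R25: L)
K  (by R26: P60, B)
C  (by R27: F, B)
V  (by R32: P, S, E)
Q  (by R33: P59)
D3  (by R34: F1, J)
T  (by R35: R, P51, F2)
P56  (by R37: E2, P50)
P52  (by R1: P54, T, P57)
A1  (by R3: P64, H, D3)
P62  (by R4: P56, Q)
A  (by R6: D1, B)
P49  (by R8: W, G1, P57)
E3  (by R9: V)
A3  (by R14: P62)
F3  (by R24: E3, K)
P55  (by R28: A1, G2, H)
X  (by R29: P49, P48)
P65  (by R5: P55, H3)
C2  (by R13: A3)
B2  (by R15: P65, F3)
Y  (by R19: P52, X)
P53  (by R18: B2, C2, Y)
H2  (by R20: P53)
C1  (by R30: H2, C, A)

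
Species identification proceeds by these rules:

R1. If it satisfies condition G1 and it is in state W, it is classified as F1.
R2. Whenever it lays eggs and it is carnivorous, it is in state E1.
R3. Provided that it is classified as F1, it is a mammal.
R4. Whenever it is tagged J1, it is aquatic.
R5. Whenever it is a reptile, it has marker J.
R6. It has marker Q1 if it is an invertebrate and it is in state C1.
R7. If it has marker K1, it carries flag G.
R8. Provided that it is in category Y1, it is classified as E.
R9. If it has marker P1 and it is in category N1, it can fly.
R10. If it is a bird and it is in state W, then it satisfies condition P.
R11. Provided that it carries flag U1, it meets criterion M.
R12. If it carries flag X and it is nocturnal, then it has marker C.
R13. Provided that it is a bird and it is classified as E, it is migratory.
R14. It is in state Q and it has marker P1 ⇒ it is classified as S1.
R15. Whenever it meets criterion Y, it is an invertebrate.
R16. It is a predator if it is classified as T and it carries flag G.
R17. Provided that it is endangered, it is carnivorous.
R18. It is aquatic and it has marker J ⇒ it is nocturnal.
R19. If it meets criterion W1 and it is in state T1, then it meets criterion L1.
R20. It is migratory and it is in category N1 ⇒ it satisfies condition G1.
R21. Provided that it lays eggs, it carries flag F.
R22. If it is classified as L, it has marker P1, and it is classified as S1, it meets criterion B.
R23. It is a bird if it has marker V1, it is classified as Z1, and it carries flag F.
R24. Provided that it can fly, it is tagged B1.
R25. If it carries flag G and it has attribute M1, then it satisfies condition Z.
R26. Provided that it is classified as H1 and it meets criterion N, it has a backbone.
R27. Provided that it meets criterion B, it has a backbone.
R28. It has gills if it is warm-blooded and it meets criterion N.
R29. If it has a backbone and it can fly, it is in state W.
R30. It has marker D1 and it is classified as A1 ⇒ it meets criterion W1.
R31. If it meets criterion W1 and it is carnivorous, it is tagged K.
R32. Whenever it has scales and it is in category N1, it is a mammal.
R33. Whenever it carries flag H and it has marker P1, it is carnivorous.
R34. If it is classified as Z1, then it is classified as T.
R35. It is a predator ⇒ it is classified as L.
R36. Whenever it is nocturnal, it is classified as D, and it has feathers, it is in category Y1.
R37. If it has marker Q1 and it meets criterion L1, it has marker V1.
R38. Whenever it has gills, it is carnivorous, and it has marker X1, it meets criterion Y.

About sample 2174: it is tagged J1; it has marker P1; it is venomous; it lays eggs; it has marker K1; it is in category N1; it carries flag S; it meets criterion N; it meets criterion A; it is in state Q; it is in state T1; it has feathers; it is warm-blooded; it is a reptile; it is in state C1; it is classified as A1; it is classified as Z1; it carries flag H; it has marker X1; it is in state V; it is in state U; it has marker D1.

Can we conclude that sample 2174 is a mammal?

Forward chaining from the given facts derives: is aquatic, has marker J, carries flag G, can fly, is classified as S1, is nocturnal, carries flag F, is tagged B1, has gills, meets criterion W1, is carnivorous, is classified as T, meets criterion Y, is in state E1, is an invertebrate, is a predator, meets criterion L1, is tagged K, is classified as L, has marker Q1, meets criterion B, has a backbone, is in state W, has marker V1, is a bird, satisfies condition P.
Rules concluding "it is a mammal": R3 needs "it is classified as F1"; R32 needs "it has scales" — none of these are established.

No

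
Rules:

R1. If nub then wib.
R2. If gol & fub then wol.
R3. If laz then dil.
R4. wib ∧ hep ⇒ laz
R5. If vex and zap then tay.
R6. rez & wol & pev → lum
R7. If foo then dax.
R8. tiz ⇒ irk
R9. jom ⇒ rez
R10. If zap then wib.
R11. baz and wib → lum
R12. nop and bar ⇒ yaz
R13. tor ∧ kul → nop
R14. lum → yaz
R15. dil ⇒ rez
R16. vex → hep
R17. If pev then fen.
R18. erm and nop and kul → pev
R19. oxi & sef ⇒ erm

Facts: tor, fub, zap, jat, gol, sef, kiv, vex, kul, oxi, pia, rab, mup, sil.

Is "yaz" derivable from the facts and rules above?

wol  (by R2: gol, fub)
wib  (by R10: zap)
nop  (by R13: tor, kul)
hep  (by R16: vex)
erm  (by R19: oxi, sef)
laz  (by R4: wib, hep)
pev  (by R18: erm, nop, kul)
dil  (by R3: laz)
rez  (by R15: dil)
lum  (by R6: rez, wol, pev)
yaz  (by R14: lum)

Yes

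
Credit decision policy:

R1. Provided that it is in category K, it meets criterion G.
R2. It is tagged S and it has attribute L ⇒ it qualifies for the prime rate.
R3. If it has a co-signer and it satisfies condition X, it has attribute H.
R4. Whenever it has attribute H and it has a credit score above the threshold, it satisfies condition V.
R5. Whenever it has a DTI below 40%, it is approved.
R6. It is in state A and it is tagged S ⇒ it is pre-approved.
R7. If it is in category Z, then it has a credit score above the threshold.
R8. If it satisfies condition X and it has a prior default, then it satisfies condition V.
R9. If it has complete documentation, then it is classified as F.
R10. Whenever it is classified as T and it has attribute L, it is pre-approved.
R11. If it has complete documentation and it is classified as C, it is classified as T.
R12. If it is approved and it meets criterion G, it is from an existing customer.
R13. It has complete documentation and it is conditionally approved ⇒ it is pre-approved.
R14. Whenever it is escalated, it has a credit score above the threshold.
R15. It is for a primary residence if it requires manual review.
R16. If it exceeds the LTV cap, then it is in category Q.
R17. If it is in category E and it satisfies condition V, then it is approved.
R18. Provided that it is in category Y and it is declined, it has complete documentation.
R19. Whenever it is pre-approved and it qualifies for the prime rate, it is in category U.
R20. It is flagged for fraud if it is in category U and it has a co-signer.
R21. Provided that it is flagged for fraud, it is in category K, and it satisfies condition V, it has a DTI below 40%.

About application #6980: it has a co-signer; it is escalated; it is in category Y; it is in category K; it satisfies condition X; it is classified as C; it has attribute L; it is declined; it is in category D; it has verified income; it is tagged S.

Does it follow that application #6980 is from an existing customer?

Yes

By R1 (it is in category K): it meets criterion G.
By R2 (it is tagged S, it has attribute L): it qualifies for the prime rate.
By R3 (it has a co-signer, it satisfies condition X): it has attribute H.
By R14 (it is escalated): it has a credit score above the threshold.
By R18 (it is in category Y, it is declined): it has complete documentation.
By R4 (it has attribute H, it has a credit score above the threshold): it satisfies condition V.
By R11 (it has complete documentation, it is classified as C): it is classified as T.
By R10 (it is classified as T, it has attribute L): it is pre-approved.
By R19 (it is pre-approved, it qualifies for the prime rate): it is in category U.
By R20 (it is in category U, it has a co-signer): it is flagged for fraud.
By R21 (it is flagged for fraud, it is in category K, it satisfies condition V): it has a DTI below 40%.
By R5 (it has a DTI below 40%): it is approved.
By R12 (it is approved, it meets criterion G): it is from an existing customer.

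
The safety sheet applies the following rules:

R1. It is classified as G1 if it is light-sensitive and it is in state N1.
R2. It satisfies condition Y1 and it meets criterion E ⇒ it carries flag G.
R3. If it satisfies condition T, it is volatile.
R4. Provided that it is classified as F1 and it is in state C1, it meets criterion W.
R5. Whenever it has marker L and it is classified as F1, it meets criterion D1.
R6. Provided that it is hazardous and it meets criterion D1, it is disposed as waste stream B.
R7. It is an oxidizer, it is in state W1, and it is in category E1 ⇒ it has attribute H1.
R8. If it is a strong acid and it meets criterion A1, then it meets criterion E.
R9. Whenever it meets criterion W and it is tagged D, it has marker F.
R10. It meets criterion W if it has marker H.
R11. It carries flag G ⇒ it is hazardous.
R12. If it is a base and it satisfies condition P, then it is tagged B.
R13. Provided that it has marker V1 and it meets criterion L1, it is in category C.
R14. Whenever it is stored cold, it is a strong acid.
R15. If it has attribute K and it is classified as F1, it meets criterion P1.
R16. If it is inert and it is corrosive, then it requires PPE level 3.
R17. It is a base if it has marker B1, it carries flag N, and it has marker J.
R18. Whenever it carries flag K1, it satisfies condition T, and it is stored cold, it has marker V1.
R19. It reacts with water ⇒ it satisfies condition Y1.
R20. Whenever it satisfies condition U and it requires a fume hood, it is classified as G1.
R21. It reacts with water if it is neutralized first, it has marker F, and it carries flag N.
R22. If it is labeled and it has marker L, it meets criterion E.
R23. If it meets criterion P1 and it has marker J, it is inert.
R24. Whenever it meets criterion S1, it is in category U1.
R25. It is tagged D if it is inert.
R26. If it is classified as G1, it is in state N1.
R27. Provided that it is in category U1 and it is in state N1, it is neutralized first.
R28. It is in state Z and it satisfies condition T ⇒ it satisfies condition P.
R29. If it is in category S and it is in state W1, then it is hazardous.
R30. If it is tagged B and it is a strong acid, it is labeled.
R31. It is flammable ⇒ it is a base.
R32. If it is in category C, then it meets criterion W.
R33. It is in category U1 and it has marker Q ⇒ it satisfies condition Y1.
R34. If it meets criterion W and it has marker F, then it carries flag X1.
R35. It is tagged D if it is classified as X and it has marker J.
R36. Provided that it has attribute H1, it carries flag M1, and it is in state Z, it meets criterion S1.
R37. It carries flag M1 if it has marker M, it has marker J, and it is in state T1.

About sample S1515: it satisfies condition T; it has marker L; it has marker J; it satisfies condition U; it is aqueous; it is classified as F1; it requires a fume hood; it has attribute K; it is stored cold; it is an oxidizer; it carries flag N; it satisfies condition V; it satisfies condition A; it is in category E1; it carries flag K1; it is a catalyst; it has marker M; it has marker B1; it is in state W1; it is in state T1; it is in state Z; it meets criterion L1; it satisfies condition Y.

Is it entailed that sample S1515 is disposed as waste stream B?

By R5 (it has marker L, it is classified as F1): it meets criterion D1.
By R7 (it is an oxidizer, it is in state W1, it is in category E1): it has attribute H1.
By R14 (it is stored cold): it is a strong acid.
By R15 (it has attribute K, it is classified as F1): it meets criterion P1.
By R17 (it has marker B1, it carries flag N, it has marker J): it is a base.
By R18 (it carries flag K1, it satisfies condition T, it is stored cold): it has marker V1.
By R20 (it satisfies condition U, it requires a fume hood): it is classified as G1.
By R23 (it meets criterion P1, it has marker J): it is inert.
By R25 (it is inert): it is tagged D.
By R26 (it is classified as G1): it is in state N1.
By R28 (it is in state Z, it satisfies condition T): it satisfies condition P.
By R37 (it has marker M, it has marker J, it is in state T1): it carries flag M1.
By R12 (it is a base, it satisfies condition P): it is tagged B.
By R13 (it has marker V1, it meets criterion L1): it is in category C.
By R30 (it is tagged B, it is a strong acid): it is labeled.
By R32 (it is in category C): it meets criterion W.
By R36 (it has attribute H1, it carries flag M1, it is in state Z): it meets criterion S1.
By R9 (it meets criterion W, it is tagged D): it has marker F.
By R22 (it is labeled, it has marker L): it meets criterion E.
By R24 (it meets criterion S1): it is in category U1.
By R27 (it is in category U1, it is in state N1): it is neutralized first.
By R21 (it is neutralized first, it has marker F, it carries flag N): it reacts with water.
By R19 (it reacts with water): it satisfies condition Y1.
By R2 (it satisfies condition Y1, it meets criterion E): it carries flag G.
By R11 (it carries flag G): it is hazardous.
By R6 (it is hazardous, it meets criterion D1): it is disposed as waste stream B.

Yes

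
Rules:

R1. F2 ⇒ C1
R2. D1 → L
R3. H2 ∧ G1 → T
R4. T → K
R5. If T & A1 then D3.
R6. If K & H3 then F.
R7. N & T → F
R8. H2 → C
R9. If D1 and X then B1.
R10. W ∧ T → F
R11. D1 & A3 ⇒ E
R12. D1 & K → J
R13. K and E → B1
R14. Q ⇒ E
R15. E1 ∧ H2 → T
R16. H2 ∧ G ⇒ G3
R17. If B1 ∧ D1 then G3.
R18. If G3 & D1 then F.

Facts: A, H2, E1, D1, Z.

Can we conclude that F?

Forward chaining from the given facts derives: L, C, T, K, J.
Rules concluding F: R6 needs H3; R7 needs N; R10 needs W; R18 needs G3 — none of these are established.

No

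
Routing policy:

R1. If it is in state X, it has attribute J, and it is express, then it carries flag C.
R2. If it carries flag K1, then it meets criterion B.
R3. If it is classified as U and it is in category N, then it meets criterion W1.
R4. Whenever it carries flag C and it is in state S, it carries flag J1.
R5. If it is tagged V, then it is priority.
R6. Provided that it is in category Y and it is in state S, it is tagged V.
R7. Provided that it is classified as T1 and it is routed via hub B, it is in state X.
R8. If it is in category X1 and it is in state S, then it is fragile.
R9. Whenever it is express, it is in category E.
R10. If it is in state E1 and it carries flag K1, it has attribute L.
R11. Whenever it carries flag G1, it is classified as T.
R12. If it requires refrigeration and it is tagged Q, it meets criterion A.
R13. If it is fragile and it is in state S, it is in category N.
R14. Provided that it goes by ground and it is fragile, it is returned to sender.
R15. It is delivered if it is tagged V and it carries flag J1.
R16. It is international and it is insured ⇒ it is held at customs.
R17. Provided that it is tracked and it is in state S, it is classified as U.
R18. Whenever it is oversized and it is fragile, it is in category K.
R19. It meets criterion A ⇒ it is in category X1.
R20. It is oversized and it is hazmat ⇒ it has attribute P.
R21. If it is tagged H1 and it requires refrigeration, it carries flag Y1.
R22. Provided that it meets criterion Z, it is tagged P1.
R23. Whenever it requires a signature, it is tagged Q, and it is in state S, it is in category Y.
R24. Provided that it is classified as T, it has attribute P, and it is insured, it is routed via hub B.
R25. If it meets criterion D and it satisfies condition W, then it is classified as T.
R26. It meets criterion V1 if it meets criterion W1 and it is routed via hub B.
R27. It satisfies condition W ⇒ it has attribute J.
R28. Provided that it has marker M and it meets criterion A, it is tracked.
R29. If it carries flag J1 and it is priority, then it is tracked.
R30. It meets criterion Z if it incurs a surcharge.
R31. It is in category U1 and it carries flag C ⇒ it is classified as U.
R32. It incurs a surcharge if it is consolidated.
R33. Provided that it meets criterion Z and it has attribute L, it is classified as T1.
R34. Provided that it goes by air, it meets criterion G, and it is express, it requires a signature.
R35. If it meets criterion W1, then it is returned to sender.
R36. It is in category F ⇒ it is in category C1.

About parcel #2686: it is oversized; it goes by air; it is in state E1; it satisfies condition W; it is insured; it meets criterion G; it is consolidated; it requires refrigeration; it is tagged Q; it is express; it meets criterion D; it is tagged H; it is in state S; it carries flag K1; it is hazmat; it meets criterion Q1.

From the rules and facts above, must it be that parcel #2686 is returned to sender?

By R10 (it is in state E1, it carries flag K1): it has attribute L.
By R12 (it requires refrigeration, it is tagged Q): it meets criterion A.
By R19 (it meets criterion A): it is in category X1.
By R20 (it is oversized, it is hazmat): it has attribute P.
By R25 (it meets criterion D, it satisfies condition W): it is classified as T.
By R27 (it satisfies condition W): it has attribute J.
By R32 (it is consolidated): it incurs a surcharge.
By R34 (it goes by air, it meets criterion G, it is express): it requires a signature.
By R8 (it is in category X1, it is in state S): it is fragile.
By R13 (it is fragile, it is in state S): it is in category N.
By R23 (it requires a signature, it is tagged Q, it is in state S): it is in category Y.
By R24 (it is classified as T, it has attribute P, it is insured): it is routed via hub B.
By R30 (it incurs a surcharge): it meets criterion Z.
By R33 (it meets criterion Z, it has attribute L): it is classified as T1.
By R6 (it is in category Y, it is in state S): it is tagged V.
By R7 (it is classified as T1, it is routed via hub B): it is in state X.
By R1 (it is in state X, it has attribute J, it is express): it carries flag C.
By R4 (it carries flag C, it is in state S): it carries flag J1.
By R5 (it is tagged V): it is priority.
By R29 (it carries flag J1, it is priority): it is tracked.
By R17 (it is tracked, it is in state S): it is classified as U.
By R3 (it is classified as U, it is in category N): it meets criterion W1.
By R35 (it meets criterion W1): it is returned to sender.

Yes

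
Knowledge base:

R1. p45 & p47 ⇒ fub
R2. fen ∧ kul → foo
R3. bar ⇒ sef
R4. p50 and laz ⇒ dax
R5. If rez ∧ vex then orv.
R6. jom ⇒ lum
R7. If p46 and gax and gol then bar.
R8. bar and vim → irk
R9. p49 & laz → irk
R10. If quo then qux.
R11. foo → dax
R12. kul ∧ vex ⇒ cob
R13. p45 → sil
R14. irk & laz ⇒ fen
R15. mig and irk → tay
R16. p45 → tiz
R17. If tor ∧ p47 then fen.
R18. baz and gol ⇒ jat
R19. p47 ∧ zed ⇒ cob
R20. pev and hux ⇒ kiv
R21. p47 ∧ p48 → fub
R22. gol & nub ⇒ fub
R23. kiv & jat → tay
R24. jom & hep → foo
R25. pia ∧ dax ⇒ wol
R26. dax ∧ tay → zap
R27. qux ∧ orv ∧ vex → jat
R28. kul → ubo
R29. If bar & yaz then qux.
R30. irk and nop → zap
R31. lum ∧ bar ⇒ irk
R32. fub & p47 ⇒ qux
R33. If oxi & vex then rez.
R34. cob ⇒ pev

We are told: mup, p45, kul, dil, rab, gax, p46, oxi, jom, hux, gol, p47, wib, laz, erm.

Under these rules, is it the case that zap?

Forward chaining from the given facts derives: fub, lum, bar, sil, tiz, ubo, irk, qux, sef, fen, foo, dax.
Rules concluding zap: R26 needs tay; R30 needs nop — none of these are established.

No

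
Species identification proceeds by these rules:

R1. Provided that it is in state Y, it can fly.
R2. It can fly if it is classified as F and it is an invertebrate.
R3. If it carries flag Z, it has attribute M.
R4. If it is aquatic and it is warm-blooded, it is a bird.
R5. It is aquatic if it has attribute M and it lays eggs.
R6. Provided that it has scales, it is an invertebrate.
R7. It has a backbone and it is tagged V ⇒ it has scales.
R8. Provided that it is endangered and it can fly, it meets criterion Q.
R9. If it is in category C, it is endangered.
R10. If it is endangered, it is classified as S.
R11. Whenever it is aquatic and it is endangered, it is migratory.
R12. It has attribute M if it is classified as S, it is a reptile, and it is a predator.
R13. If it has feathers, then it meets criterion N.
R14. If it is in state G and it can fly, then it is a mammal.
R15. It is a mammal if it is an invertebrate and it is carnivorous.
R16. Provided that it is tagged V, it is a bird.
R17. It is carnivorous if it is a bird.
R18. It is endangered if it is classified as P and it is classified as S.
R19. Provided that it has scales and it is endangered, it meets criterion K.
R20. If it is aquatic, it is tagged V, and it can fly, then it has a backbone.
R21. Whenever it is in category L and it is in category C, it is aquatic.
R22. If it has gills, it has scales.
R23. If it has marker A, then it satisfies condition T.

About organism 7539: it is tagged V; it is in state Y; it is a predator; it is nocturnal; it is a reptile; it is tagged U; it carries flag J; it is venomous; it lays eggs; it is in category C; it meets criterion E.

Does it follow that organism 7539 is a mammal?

Yes

By R1 (it is in state Y): it can fly.
By R9 (it is in category C): it is endangered.
By R10 (it is endangered): it is classified as S.
By R12 (it is classified as S, it is a reptile, it is a predator): it has attribute M.
By R16 (it is tagged V): it is a bird.
By R17 (it is a bird): it is carnivorous.
By R5 (it has attribute M, it lays eggs): it is aquatic.
By R20 (it is aquatic, it is tagged V, it can fly): it has a backbone.
By R7 (it has a backbone, it is tagged V): it has scales.
By R6 (it has scales): it is an invertebrate.
By R15 (it is an invertebrate, it is carnivorous): it is a mammal.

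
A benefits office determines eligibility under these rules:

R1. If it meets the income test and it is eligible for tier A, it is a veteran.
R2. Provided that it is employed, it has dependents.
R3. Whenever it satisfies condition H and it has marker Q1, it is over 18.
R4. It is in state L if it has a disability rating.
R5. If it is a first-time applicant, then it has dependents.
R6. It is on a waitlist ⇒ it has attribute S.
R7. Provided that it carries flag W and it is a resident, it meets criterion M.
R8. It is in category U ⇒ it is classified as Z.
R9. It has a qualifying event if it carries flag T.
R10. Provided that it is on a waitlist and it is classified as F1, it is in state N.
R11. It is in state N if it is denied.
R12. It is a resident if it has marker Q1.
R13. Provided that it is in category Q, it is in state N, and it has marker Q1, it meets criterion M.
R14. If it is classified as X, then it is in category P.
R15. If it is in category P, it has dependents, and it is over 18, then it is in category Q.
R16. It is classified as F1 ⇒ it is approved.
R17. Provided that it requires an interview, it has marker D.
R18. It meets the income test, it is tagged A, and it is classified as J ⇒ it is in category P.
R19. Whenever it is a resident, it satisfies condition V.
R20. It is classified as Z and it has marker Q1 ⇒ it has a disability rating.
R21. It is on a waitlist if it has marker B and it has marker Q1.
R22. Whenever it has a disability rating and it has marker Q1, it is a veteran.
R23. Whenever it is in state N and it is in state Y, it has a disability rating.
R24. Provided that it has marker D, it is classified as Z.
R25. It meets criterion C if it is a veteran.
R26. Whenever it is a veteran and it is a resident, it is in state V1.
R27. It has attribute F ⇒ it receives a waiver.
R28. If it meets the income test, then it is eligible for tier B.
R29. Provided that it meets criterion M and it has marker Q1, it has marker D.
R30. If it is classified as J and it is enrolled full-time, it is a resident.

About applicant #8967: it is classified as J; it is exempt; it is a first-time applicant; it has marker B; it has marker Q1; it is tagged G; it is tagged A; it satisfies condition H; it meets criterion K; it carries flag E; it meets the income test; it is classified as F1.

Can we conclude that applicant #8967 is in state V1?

By R3 (it satisfies condition H, it has marker Q1): it is over 18.
By R5 (it is a first-time applicant): it has dependents.
By R12 (it has marker Q1): it is a resident.
By R18 (it meets the income test, it is tagged A, it is classified as J): it is in category P.
By R21 (it has marker B, it has marker Q1): it is on a waitlist.
By R10 (it is on a waitlist, it is classified as F1): it is in state N.
By R15 (it is in category P, it has dependents, it is over 18): it is in category Q.
By R13 (it is in category Q, it is in state N, it has marker Q1): it meets criterion M.
By R29 (it meets criterion M, it has marker Q1): it has marker D.
By R24 (it has marker D): it is classified as Z.
By R20 (it is classified as Z, it has marker Q1): it has a disability rating.
By R22 (it has a disability rating, it has marker Q1): it is a veteran.
By R26 (it is a veteran, it is a resident): it is in state V1.

Yes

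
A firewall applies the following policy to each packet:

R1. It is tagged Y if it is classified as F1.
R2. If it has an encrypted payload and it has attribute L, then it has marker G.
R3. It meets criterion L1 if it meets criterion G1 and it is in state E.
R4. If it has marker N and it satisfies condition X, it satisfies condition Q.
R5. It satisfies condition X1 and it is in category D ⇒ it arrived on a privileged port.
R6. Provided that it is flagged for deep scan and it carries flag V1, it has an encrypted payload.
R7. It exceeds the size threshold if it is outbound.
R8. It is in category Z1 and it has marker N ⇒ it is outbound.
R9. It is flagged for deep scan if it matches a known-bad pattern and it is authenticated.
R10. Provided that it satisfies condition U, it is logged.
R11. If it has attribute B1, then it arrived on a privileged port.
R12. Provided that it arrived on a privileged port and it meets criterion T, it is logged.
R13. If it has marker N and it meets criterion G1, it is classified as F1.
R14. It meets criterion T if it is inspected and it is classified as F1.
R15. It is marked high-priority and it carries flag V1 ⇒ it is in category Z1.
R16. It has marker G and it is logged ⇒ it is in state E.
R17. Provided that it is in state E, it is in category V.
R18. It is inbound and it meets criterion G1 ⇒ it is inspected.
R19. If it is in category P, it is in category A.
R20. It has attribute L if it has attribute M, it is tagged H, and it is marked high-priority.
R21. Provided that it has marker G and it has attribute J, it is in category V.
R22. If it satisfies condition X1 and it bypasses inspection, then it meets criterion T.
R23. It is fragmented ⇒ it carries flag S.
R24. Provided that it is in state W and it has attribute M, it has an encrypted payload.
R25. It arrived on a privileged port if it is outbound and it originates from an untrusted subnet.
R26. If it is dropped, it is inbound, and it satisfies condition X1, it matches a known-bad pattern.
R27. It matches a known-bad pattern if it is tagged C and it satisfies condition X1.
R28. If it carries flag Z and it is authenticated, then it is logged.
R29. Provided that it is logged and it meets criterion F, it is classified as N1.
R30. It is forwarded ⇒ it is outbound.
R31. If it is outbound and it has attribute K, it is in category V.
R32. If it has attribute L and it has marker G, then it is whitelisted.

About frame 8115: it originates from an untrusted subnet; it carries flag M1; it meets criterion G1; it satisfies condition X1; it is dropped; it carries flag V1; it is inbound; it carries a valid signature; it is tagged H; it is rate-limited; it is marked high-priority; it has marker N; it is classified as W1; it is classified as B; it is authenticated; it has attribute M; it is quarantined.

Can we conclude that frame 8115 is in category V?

By R13 (it has marker N, it meets criterion G1): it is classified as F1.
By R15 (it is marked high-priority, it carries flag V1): it is in category Z1.
By R18 (it is inbound, it meets criterion G1): it is inspected.
By R20 (it has attribute M, it is tagged H, it is marked high-priority): it has attribute L.
By R26 (it is dropped, it is inbound, it satisfies condition X1): it matches a known-bad pattern.
By R8 (it is in category Z1, it has marker N): it is outbound.
By R9 (it matches a known-bad pattern, it is authenticated): it is flagged for deep scan.
By R14 (it is inspected, it is classified as F1): it meets criterion T.
By R25 (it is outbound, it originates from an untrusted subnet): it arrived on a privileged port.
By R6 (it is flagged for deep scan, it carries flag V1): it has an encrypted payload.
By R12 (it arrived on a privileged port, it meets criterion T): it is logged.
By R2 (it has an encrypted payload, it has attribute L): it has marker G.
By R16 (it has marker G, it is logged): it is in state E.
By R17 (it is in state E): it is in category V.

Yes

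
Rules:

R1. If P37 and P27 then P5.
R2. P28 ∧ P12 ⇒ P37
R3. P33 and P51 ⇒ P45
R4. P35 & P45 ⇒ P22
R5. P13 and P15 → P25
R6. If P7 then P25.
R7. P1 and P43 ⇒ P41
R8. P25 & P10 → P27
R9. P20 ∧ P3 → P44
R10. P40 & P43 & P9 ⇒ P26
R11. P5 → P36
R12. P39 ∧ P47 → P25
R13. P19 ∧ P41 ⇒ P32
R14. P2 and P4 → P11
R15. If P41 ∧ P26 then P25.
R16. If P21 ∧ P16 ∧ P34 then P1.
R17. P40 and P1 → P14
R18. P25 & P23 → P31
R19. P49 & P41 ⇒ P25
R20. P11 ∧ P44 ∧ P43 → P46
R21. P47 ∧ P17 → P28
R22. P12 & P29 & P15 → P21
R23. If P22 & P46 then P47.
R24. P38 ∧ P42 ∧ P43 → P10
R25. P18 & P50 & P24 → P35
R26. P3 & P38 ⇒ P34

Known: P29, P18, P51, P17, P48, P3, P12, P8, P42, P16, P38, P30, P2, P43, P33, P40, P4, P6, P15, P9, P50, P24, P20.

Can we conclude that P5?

Yes

P45  (by R3: P33, P51)
P44  (by R9: P20, P3)
P26  (by R10: P40, P43, P9)
P11  (by R14: P2, P4)
P46  (by R20: P11, P44, P43)
P21  (by R22: P12, P29, P15)
P10  (by R24: P38, P42, P43)
P35  (by R25: P18, P50, P24)
P34  (by R26: P3, P38)
P22  (by R4: P35, P45)
P1  (by R16: P21, P16, P34)
P47  (by R23: P22, P46)
P41  (by R7: P1, P43)
P25  (by R15: P41, P26)
P28  (by R21: P47, P17)
P37  (by R2: P28, P12)
P27  (by R8: P25, P10)
P5  (by R1: P37, P27)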